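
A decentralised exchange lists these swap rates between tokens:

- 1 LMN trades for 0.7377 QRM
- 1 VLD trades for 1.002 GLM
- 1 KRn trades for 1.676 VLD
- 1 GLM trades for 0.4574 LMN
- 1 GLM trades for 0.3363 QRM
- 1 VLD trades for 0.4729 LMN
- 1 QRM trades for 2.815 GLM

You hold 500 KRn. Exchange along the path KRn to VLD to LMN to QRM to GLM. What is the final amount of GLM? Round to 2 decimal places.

822.95

500 KRn × 1.676 = 838 VLD
838 VLD × 0.4729 = 396.2902 LMN
396.2902 LMN × 0.7377 = 292.34328054 QRM
292.34328054 QRM × 2.815 = 822.9463347201 GLM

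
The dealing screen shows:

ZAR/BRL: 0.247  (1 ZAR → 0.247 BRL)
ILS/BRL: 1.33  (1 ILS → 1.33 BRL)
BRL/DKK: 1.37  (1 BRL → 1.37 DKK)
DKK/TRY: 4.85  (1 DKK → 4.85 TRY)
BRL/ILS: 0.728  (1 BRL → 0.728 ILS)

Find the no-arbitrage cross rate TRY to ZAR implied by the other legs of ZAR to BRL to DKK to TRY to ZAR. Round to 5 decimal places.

0.60931

Known legs of the cycle: 0.247 × 1.37 × 4.85 = 1.6411915
For no arbitrage the full-cycle product must be 1, so the missing rate is 1 / 1.6411915 ≈ 0.6093134.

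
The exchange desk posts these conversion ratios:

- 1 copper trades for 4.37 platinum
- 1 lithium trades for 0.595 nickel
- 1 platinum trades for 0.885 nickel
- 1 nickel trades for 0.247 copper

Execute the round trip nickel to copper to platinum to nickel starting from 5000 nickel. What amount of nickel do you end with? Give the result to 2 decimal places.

5000 nickel × 0.247 = 1235 copper
1235 copper × 4.37 = 5396.95 platinum
5396.95 platinum × 0.885 = 4776.30075 nickel

4776.30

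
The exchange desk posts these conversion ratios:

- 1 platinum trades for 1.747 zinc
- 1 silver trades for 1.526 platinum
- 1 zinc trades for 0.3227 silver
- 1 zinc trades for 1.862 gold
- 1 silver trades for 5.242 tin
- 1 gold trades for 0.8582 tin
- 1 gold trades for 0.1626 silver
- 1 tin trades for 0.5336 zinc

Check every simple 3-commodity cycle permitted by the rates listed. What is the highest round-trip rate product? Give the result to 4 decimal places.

silver→tin→zinc→silver: 5.242 × 0.5336 × 0.3227 = 0.90263
silver→platinum→zinc→silver: 1.526 × 1.747 × 0.3227 = 0.86029
gold→tin→zinc→gold: 0.8582 × 0.5336 × 1.862 = 0.85268
Maximum is silver→tin→zinc→silver at 0.9026; no arbitrage — every cycle loses value.

0.9026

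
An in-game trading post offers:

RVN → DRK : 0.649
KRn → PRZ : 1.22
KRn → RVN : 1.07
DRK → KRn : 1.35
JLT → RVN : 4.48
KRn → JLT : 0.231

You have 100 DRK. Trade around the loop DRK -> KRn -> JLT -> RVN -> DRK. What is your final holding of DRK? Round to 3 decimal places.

100 DRK × 1.35 = 135 KRn
135 KRn × 0.231 = 31.185 JLT
31.185 JLT × 4.48 = 139.7088 RVN
139.7088 RVN × 0.649 = 90.6710112 DRK

90.671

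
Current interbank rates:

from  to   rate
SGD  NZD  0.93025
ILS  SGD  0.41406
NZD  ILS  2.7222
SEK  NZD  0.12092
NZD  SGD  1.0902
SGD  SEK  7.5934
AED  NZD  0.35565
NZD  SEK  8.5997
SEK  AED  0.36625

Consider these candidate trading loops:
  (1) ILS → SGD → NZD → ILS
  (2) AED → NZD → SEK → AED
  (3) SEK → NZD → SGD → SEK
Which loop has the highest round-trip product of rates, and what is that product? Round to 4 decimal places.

(1) 0.41406 × 0.93025 × 2.7222 = 1.04854
(2) 0.35565 × 8.5997 × 0.36625 = 1.12017
(3) 0.12092 × 1.0902 × 7.5934 = 1.00102
Highest is cycle (2) at 1.1202 (>1, arbitrage).

1.1202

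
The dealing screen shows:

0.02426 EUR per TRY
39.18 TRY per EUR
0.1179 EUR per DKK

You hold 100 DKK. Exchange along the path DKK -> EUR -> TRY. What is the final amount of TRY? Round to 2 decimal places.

461.93

100 DKK × 0.1179 = 11.79 EUR
11.79 EUR × 39.18 = 461.9322 TRY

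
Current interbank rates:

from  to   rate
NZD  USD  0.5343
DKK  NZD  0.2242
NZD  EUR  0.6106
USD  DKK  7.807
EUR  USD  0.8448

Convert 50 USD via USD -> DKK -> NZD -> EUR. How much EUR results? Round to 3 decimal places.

50 USD × 7.807 = 390.35 DKK
390.35 DKK × 0.2242 = 87.51647 NZD
87.51647 NZD × 0.6106 = 53.437556582 EUR

53.438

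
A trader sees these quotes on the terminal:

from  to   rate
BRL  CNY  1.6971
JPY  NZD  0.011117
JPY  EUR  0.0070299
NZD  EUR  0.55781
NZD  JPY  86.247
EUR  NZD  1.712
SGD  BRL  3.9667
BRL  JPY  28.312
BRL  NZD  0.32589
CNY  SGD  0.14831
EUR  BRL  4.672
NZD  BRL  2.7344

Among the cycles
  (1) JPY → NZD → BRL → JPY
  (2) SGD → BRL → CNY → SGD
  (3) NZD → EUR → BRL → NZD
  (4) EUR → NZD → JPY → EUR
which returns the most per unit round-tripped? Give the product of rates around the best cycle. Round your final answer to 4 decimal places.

1.0380

(1) 0.011117 × 2.7344 × 28.312 = 0.86064
(2) 3.9667 × 1.6971 × 0.14831 = 0.99841
(3) 0.55781 × 4.672 × 0.32589 = 0.84930
(4) 1.712 × 86.247 × 0.0070299 = 1.03800
Highest is cycle (4) at 1.0380 (>1, arbitrage).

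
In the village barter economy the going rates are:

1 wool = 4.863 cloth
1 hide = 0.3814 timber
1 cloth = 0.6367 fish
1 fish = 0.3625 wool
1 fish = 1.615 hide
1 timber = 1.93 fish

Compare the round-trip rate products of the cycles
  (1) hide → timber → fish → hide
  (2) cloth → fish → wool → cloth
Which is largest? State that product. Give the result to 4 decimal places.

(1) 0.3814 × 1.93 × 1.615 = 1.18880
(2) 0.6367 × 0.3625 × 4.863 = 1.12240
Highest is cycle (1) at 1.1888 (>1, arbitrage).

1.1888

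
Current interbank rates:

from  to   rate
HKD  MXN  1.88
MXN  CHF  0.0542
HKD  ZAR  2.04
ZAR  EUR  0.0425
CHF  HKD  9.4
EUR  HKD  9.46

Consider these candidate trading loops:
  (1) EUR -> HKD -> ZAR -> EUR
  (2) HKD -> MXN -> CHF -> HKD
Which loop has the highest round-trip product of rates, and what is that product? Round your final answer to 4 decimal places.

(1) 9.46 × 2.04 × 0.0425 = 0.82018
(2) 1.88 × 0.0542 × 9.4 = 0.95782
Highest is cycle (2) at 0.9578 (≤1, no arbitrage).

0.9578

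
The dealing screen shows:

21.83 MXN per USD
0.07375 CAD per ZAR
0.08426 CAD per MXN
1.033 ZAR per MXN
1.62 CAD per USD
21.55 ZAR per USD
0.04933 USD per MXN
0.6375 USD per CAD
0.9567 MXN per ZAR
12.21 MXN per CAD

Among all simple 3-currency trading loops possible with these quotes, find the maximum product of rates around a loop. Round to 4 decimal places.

1.1726

MXN→CAD→USD→MXN: 0.08426 × 0.6375 × 21.83 = 1.17261
MXN→USD→ZAR→MXN: 0.04933 × 21.55 × 0.9567 = 1.01703
USD→ZAR→CAD→USD: 21.55 × 0.07375 × 0.6375 = 1.01319
MXN→USD→CAD→MXN: 0.04933 × 1.62 × 12.21 = 0.97576
MXN→ZAR→CAD→MXN: 1.033 × 0.07375 × 12.21 = 0.93020
Maximum is MXN→CAD→USD→MXN at 1.1726; arbitrage exists.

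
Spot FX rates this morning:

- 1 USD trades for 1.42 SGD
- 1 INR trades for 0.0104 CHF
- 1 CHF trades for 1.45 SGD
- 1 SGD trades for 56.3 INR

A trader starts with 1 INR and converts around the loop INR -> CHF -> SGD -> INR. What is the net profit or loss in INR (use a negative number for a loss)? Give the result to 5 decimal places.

1 INR × 0.0104 = 0.0104 CHF
0.0104 CHF × 1.45 = 0.01508 SGD
0.01508 SGD × 56.3 = 0.849004 INR
Net change: 0.849004 − 1 = -0.150996 INR

-0.15100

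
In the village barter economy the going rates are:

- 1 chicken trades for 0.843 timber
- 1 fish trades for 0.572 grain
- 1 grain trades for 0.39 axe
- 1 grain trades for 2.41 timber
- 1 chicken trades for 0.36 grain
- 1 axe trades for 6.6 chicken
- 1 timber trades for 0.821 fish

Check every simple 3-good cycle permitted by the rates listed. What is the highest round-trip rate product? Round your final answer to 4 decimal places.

grain→timber→fish→grain: 2.41 × 0.821 × 0.572 = 1.13176
chicken→grain→axe→chicken: 0.36 × 0.39 × 6.6 = 0.92664
Maximum is grain→timber→fish→grain at 1.1318; arbitrage exists.

1.1318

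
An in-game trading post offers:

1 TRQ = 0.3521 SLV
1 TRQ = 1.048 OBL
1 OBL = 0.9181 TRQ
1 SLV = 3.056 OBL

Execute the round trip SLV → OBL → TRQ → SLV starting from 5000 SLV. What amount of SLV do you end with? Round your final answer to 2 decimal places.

5000 SLV × 3.056 = 15280 OBL
15280 OBL × 0.9181 = 14028.568 TRQ
14028.568 TRQ × 0.3521 = 4939.4587928 SLV

4939.46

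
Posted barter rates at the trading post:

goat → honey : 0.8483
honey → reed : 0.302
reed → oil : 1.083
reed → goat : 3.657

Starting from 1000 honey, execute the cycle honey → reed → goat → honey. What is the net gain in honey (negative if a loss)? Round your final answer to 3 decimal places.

1000 honey × 0.302 = 302 reed
302 reed × 3.657 = 1104.414 goat
1104.414 goat × 0.8483 = 936.8743962 honey
Net change: 936.8743962 − 1000 = -63.1256038 honey

-63.126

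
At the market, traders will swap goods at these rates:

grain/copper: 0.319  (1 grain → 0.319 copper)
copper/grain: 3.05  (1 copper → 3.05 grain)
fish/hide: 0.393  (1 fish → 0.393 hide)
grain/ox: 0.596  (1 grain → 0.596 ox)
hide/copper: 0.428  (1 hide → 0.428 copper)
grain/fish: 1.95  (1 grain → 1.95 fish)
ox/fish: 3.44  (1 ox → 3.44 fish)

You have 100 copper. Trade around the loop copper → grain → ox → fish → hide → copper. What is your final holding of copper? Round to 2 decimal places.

100 copper × 3.05 = 305 grain
305 grain × 0.596 = 181.78 ox
181.78 ox × 3.44 = 625.3232 fish
625.3232 fish × 0.393 = 245.7520176 hide
245.7520176 hide × 0.428 = 105.1818635328 copper

105.18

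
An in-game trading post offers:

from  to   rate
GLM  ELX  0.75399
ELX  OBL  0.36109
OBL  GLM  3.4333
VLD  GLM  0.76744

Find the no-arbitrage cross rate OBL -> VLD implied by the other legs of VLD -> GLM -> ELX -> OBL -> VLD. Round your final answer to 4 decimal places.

Known legs of the cycle: 0.76744 × 0.75399 × 0.36109 = 0.208941870689304
For no arbitrage the full-cycle product must be 1, so the missing rate is 1 / 0.208941870689304 ≈ 4.786020.

4.7860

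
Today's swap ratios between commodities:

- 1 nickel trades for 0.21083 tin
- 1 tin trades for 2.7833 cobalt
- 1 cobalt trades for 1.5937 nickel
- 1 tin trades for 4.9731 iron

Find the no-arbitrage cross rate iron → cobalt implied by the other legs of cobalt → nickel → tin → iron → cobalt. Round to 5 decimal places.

Known legs of the cycle: 1.5937 × 0.21083 × 4.9731 = 1.6709604611601
For no arbitrage the full-cycle product must be 1, so the missing rate is 1 / 1.6709604611601 ≈ 0.5984582.

0.59846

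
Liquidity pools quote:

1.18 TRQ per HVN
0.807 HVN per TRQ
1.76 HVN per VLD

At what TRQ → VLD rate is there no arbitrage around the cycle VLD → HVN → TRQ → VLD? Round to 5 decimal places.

0.48151

Known legs of the cycle: 1.76 × 1.18 = 2.0768
For no arbitrage the full-cycle product must be 1, so the missing rate is 1 / 2.0768 ≈ 0.4815100.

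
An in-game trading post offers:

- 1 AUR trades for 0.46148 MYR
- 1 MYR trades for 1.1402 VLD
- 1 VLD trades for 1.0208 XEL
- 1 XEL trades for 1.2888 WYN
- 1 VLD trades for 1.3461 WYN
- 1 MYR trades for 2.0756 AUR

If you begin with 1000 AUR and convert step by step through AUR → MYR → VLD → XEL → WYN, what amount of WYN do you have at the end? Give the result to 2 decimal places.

1000 AUR × 0.46148 = 461.48 MYR
461.48 MYR × 1.1402 = 526.179496 VLD
526.179496 VLD × 1.0208 = 537.1240295168 XEL
537.1240295168 XEL × 1.2888 = 692.24544924125184 WYN

692.25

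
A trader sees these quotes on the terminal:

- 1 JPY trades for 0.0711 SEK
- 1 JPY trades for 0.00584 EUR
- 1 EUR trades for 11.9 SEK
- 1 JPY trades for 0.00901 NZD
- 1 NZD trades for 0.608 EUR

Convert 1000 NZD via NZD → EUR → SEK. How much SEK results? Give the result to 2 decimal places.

1000 NZD × 0.608 = 608 EUR
608 EUR × 11.9 = 7235.2 SEK

7235.20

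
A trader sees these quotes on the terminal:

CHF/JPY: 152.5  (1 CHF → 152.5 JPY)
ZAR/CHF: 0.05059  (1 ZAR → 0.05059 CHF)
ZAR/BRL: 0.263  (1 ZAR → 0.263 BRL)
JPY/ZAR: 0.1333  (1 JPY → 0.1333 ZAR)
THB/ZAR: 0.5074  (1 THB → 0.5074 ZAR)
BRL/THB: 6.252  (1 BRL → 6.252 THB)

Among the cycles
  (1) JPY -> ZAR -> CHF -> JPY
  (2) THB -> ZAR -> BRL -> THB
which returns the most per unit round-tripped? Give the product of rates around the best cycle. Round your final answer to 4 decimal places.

(1) 0.1333 × 0.05059 × 152.5 = 1.02841
(2) 0.5074 × 0.263 × 6.252 = 0.83431
Highest is cycle (1) at 1.0284 (>1, arbitrage).

1.0284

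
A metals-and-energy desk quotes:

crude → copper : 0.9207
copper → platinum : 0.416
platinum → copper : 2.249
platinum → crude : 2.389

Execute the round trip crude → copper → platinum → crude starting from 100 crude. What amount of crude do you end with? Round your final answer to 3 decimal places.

100 crude × 0.9207 = 92.07 copper
92.07 copper × 0.416 = 38.30112 platinum
38.30112 platinum × 2.389 = 91.50137568 crude

91.501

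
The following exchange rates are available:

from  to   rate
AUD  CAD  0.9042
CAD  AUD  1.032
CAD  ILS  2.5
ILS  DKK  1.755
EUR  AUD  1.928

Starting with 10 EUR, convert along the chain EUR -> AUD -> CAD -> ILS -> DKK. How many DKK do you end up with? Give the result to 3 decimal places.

76.487

10 EUR × 1.928 = 19.28 AUD
19.28 AUD × 0.9042 = 17.432976 CAD
17.432976 CAD × 2.5 = 43.58244 ILS
43.58244 ILS × 1.755 = 76.4871822 DKK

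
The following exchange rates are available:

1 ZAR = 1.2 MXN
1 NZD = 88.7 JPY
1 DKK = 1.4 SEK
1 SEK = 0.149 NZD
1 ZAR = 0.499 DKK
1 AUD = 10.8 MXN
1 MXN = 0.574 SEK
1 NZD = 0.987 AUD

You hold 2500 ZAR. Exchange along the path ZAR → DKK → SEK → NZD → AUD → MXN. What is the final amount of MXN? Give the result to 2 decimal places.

2500 ZAR × 0.499 = 1247.5 DKK
1247.5 DKK × 1.4 = 1746.5 SEK
1746.5 SEK × 0.149 = 260.2285 NZD
260.2285 NZD × 0.987 = 256.8455295 AUD
256.8455295 AUD × 10.8 = 2773.9317186 MXN

2773.93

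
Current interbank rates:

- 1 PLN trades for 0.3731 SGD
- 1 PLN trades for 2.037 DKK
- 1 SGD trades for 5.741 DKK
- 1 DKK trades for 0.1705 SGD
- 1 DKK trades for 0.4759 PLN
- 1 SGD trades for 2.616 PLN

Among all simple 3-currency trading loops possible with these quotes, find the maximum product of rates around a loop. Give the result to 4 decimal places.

1.0194

PLN→SGD→DKK→PLN: 0.3731 × 5.741 × 0.4759 = 1.01936
PLN→DKK→SGD→PLN: 2.037 × 0.1705 × 2.616 = 0.90856
Maximum is PLN→SGD→DKK→PLN at 1.0194; arbitrage exists.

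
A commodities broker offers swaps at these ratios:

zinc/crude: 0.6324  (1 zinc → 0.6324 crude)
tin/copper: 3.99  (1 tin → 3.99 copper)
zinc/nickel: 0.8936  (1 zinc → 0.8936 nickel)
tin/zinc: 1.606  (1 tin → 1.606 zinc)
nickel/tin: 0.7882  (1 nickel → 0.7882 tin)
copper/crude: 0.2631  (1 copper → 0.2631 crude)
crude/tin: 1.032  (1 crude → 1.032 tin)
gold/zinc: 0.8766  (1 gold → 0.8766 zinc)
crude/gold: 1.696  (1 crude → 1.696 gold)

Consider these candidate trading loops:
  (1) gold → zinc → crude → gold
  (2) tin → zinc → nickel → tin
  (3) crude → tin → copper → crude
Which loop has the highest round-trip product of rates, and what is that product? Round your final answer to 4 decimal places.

1.1312

(1) 0.8766 × 0.6324 × 1.696 = 0.94020
(2) 1.606 × 0.8936 × 0.7882 = 1.13116
(3) 1.032 × 3.99 × 0.2631 = 1.08336
Highest is cycle (2) at 1.1312 (>1, arbitrage).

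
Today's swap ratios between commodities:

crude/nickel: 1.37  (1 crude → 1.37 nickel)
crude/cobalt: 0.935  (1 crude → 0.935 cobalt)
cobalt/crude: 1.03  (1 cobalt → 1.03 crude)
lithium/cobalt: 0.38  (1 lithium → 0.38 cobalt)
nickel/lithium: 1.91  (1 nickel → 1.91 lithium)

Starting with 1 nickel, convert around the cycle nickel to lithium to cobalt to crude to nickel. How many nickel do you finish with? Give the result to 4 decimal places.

1 nickel × 1.91 = 1.91 lithium
1.91 lithium × 0.38 = 0.7258 cobalt
0.7258 cobalt × 1.03 = 0.747574 crude
0.747574 crude × 1.37 = 1.02417638 nickel

1.0242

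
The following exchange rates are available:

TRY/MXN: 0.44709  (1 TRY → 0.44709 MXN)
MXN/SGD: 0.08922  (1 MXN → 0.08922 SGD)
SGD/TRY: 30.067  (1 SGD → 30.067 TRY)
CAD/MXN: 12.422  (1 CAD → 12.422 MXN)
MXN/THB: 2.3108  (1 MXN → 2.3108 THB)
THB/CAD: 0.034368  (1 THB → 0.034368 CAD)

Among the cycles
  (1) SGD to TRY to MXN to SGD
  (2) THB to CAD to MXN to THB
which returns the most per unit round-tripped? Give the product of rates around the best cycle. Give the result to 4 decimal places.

1.1994

(1) 30.067 × 0.44709 × 0.08922 = 1.19935
(2) 0.034368 × 12.422 × 2.3108 = 0.98653
Highest is cycle (1) at 1.1994 (>1, arbitrage).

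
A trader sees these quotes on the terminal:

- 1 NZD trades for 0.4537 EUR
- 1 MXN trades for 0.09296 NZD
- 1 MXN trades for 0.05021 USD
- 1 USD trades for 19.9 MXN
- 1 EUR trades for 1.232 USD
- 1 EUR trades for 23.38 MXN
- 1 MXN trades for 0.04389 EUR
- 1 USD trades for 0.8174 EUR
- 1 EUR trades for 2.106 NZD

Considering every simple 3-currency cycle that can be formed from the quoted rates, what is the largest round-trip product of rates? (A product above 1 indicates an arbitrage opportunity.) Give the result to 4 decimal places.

MXN→EUR→USD→MXN: 0.04389 × 1.232 × 19.9 = 1.07604
MXN→NZD→EUR→MXN: 0.09296 × 0.4537 × 23.38 = 0.98607
MXN→USD→EUR→MXN: 0.05021 × 0.8174 × 23.38 = 0.95955
Maximum is MXN→EUR→USD→MXN at 1.0760; arbitrage exists.

1.0760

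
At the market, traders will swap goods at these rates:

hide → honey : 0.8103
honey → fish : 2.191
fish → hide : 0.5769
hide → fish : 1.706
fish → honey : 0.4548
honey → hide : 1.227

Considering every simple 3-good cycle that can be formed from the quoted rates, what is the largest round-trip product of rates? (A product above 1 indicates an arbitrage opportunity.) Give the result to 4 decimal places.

1.0242

honey→fish→hide→honey: 2.191 × 0.5769 × 0.8103 = 1.02421
honey→hide→fish→honey: 1.227 × 1.706 × 0.4548 = 0.95202
Maximum is honey→fish→hide→honey at 1.0242; arbitrage exists.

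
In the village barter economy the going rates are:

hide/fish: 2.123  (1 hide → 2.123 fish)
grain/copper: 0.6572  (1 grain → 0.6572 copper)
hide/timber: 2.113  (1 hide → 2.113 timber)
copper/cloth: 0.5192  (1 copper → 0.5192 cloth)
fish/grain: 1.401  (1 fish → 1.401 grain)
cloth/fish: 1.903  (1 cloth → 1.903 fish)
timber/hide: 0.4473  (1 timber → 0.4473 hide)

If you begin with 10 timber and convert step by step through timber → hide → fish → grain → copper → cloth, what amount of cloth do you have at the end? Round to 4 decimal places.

4.5396

10 timber × 0.4473 = 4.473 hide
4.473 hide × 2.123 = 9.496179 fish
9.496179 fish × 1.401 = 13.304146779 grain
13.304146779 grain × 0.6572 = 8.7434852631588 copper
8.7434852631588 copper × 0.5192 = 4.53961754863204896 cloth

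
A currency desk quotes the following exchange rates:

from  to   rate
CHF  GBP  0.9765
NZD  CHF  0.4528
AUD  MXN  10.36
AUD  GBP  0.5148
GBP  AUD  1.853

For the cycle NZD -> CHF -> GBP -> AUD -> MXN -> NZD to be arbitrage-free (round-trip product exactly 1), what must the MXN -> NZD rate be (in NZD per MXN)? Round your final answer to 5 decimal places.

0.11781

Known legs of the cycle: 0.4528 × 0.9765 × 1.853 × 10.36 = 8.488165535136
For no arbitrage the full-cycle product must be 1, so the missing rate is 1 / 8.488165535136 ≈ 0.1178111.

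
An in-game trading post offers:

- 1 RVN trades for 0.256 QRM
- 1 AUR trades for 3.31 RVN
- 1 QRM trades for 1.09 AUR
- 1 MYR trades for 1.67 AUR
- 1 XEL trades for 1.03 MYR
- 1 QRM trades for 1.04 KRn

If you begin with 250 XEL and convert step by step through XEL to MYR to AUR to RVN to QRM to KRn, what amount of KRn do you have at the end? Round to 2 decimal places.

378.96

250 XEL × 1.03 = 257.5 MYR
257.5 MYR × 1.67 = 430.025 AUR
430.025 AUR × 3.31 = 1423.38275 RVN
1423.38275 RVN × 0.256 = 364.385984 QRM
364.385984 QRM × 1.04 = 378.96142336 KRn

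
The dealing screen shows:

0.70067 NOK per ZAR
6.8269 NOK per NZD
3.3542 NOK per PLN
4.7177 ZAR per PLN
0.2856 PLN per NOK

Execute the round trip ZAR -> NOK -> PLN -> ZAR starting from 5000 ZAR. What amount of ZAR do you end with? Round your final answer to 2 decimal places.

4720.33

5000 ZAR × 0.70067 = 3503.35 NOK
3503.35 NOK × 0.2856 = 1000.55676 PLN
1000.55676 PLN × 4.7177 = 4720.326626652 ZAR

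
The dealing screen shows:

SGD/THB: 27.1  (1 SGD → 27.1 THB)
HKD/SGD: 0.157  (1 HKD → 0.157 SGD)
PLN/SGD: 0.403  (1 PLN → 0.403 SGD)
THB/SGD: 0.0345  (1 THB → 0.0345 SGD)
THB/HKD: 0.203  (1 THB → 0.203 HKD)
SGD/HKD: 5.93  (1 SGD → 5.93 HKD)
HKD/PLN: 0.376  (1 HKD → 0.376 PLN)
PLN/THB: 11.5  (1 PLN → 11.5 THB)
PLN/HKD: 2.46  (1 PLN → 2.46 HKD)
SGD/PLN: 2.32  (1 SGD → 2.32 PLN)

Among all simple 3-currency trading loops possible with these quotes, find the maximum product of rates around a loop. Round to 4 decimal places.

0.9205

SGD→PLN→THB→SGD: 2.32 × 11.5 × 0.0345 = 0.92046
SGD→HKD→PLN→SGD: 5.93 × 0.376 × 0.403 = 0.89856
SGD→PLN→HKD→SGD: 2.32 × 2.46 × 0.157 = 0.89603
THB→HKD→PLN→THB: 0.203 × 0.376 × 11.5 = 0.87777
SGD→THB→HKD→SGD: 27.1 × 0.203 × 0.157 = 0.86370
Maximum is SGD→PLN→THB→SGD at 0.9205; no arbitrage — every cycle loses value.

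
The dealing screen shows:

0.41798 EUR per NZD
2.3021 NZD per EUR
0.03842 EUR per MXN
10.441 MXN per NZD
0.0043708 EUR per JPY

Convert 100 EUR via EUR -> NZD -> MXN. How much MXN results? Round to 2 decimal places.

100 EUR × 2.3021 = 230.21 NZD
230.21 NZD × 10.441 = 2403.62261 MXN

2403.62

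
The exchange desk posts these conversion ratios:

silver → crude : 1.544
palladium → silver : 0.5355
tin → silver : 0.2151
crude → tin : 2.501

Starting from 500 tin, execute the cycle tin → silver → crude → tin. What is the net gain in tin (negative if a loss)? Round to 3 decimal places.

500 tin × 0.2151 = 107.55 silver
107.55 silver × 1.544 = 166.0572 crude
166.0572 crude × 2.501 = 415.3090572 tin
Net change: 415.3090572 − 500 = -84.6909428 tin

-84.691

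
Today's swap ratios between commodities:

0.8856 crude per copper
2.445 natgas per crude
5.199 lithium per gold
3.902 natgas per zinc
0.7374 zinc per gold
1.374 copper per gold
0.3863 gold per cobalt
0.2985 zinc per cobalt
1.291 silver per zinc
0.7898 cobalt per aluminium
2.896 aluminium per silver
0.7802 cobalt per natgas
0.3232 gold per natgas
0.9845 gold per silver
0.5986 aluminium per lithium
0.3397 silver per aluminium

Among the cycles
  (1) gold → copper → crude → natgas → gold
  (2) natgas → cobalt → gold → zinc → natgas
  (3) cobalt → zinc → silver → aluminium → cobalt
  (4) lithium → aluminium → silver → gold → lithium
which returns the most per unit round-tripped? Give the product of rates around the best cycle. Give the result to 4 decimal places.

(1) 1.374 × 0.8856 × 2.445 × 0.3232 = 0.96156
(2) 0.7802 × 0.3863 × 0.7374 × 3.902 = 0.86720
(3) 0.2985 × 1.291 × 2.896 × 0.7898 = 0.88143
(4) 0.5986 × 0.3397 × 0.9845 × 5.199 = 1.04080
Highest is cycle (4) at 1.0408 (>1, arbitrage).

1.0408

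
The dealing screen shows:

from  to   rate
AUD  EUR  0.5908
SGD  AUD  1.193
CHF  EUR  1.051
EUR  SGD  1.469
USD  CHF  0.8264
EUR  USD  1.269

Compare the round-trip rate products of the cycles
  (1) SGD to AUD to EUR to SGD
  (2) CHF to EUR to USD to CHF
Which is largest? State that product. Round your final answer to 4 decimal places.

1.1022

(1) 1.193 × 0.5908 × 1.469 = 1.03539
(2) 1.051 × 1.269 × 0.8264 = 1.10219
Highest is cycle (2) at 1.1022 (>1, arbitrage).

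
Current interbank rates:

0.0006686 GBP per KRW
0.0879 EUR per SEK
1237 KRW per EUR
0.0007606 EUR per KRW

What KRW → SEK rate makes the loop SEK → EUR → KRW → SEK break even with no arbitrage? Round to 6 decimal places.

0.009197

Known legs of the cycle: 0.0879 × 1237 = 108.7323
For no arbitrage the full-cycle product must be 1, so the missing rate is 1 / 108.7323 ≈ 0.00919690.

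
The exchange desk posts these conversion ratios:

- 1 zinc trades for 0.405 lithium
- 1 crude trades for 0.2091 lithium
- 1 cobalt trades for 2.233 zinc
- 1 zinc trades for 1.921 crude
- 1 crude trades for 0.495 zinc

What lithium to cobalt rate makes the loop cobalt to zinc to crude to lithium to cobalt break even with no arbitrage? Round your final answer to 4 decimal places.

1.1149

Known legs of the cycle: 2.233 × 1.921 × 0.2091 = 0.8969538963
For no arbitrage the full-cycle product must be 1, so the missing rate is 1 / 0.8969538963 ≈ 1.114885.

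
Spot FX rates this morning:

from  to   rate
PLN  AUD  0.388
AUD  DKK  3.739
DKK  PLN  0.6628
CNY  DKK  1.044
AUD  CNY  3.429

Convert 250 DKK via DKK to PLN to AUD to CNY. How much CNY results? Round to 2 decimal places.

220.46

250 DKK × 0.6628 = 165.7 PLN
165.7 PLN × 0.388 = 64.2916 AUD
64.2916 AUD × 3.429 = 220.4558964 CNY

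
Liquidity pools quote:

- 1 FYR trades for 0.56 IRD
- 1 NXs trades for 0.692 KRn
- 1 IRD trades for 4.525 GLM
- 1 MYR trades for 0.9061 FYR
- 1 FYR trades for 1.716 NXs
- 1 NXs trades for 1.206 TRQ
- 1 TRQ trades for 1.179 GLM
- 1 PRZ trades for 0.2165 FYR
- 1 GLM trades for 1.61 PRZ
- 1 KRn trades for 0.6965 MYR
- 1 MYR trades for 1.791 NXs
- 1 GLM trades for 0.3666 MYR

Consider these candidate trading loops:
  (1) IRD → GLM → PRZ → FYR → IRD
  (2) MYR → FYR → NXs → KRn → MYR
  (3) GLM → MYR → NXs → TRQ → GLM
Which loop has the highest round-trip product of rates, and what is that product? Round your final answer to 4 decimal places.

(1) 4.525 × 1.61 × 0.2165 × 0.56 = 0.88326
(2) 0.9061 × 1.716 × 0.692 × 0.6965 = 0.74941
(3) 0.3666 × 1.791 × 1.206 × 1.179 = 0.93357
Highest is cycle (3) at 0.9336 (≤1, no arbitrage).

0.9336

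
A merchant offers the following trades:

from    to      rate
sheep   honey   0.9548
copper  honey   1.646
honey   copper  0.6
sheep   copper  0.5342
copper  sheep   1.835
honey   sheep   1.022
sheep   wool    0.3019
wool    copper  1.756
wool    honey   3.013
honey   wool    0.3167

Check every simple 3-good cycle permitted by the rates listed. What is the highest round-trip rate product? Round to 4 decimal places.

1.0512

honey→copper→sheep→honey: 0.6 × 1.835 × 0.9548 = 1.05123
wool→copper→sheep→wool: 1.756 × 1.835 × 0.3019 = 0.97280
honey→sheep→wool→honey: 1.022 × 0.3019 × 3.013 = 0.92964
honey→wool→copper→honey: 0.3167 × 1.756 × 1.646 = 0.91538
honey→sheep→copper→honey: 1.022 × 0.5342 × 1.646 = 0.89864
Maximum is honey→copper→sheep→honey at 1.0512; arbitrage exists.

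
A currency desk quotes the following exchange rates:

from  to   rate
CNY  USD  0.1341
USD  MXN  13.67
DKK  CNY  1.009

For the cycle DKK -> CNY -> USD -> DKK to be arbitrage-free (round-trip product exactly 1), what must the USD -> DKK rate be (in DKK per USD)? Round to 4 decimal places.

Known legs of the cycle: 1.009 × 0.1341 = 0.1353069
For no arbitrage the full-cycle product must be 1, so the missing rate is 1 / 0.1353069 ≈ 7.390606.

7.3906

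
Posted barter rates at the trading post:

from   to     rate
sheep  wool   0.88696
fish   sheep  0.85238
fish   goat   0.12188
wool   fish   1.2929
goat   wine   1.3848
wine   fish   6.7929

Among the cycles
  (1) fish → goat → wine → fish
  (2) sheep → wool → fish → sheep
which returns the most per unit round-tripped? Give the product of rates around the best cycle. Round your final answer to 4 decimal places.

(1) 0.12188 × 1.3848 × 6.7929 = 1.14650
(2) 0.88696 × 1.2929 × 0.85238 = 0.97747
Highest is cycle (1) at 1.1465 (>1, arbitrage).

1.1465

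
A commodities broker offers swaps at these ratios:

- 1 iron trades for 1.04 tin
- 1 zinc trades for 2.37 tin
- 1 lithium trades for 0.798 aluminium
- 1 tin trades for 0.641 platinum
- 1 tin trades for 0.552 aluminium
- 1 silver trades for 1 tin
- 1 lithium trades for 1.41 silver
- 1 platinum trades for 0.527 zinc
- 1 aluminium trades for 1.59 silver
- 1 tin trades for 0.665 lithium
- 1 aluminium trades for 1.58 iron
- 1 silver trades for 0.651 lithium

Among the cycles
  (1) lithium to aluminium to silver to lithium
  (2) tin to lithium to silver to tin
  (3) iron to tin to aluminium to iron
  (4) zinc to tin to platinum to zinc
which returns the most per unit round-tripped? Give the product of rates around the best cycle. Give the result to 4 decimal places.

0.9377

(1) 0.798 × 1.59 × 0.651 = 0.82600
(2) 0.665 × 1.41 × 1 = 0.93765
(3) 1.04 × 0.552 × 1.58 = 0.90705
(4) 2.37 × 0.641 × 0.527 = 0.80060
Highest is cycle (2) at 0.9377 (≤1, no arbitrage).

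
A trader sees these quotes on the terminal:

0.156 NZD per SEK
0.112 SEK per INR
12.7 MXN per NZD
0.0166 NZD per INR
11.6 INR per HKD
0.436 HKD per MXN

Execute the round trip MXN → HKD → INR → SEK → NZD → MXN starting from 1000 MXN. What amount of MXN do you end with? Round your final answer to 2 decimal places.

1122.25

1000 MXN × 0.436 = 436 HKD
436 HKD × 11.6 = 5057.6 INR
5057.6 INR × 0.112 = 566.4512 SEK
566.4512 SEK × 0.156 = 88.3663872 NZD
88.3663872 NZD × 12.7 = 1122.25311744 MXN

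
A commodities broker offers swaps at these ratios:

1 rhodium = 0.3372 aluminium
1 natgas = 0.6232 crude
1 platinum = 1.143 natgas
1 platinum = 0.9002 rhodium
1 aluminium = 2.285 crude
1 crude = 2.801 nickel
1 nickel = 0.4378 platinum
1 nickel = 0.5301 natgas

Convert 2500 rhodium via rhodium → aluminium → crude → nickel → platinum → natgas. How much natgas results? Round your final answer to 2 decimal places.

2699.91

2500 rhodium × 0.3372 = 843 aluminium
843 aluminium × 2.285 = 1926.255 crude
1926.255 crude × 2.801 = 5395.440255 nickel
5395.440255 nickel × 0.4378 = 2362.123743639 platinum
2362.123743639 platinum × 1.143 = 2699.907438979377 natgas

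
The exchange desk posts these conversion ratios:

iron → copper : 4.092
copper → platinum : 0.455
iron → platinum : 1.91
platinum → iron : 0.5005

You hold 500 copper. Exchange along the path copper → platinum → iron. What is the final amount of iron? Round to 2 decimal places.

500 copper × 0.455 = 227.5 platinum
227.5 platinum × 0.5005 = 113.86375 iron

113.86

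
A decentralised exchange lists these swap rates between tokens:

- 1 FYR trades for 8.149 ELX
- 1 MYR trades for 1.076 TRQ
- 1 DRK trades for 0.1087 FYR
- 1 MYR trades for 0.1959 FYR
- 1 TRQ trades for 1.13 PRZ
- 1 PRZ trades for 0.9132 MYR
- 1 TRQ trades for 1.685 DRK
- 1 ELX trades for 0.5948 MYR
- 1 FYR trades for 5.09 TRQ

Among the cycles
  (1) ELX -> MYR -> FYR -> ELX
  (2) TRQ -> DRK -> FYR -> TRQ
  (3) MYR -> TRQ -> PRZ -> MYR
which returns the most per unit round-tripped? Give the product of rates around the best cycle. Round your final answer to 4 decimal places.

(1) 0.5948 × 0.1959 × 8.149 = 0.94953
(2) 1.685 × 0.1087 × 5.09 = 0.93228
(3) 1.076 × 1.13 × 0.9132 = 1.11034
Highest is cycle (3) at 1.1103 (>1, arbitrage).

1.1103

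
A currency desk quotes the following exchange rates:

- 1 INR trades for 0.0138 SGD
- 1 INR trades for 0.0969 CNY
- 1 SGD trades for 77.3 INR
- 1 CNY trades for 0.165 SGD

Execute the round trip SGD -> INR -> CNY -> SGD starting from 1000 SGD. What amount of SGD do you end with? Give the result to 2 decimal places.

1000 SGD × 77.3 = 77300 INR
77300 INR × 0.0969 = 7490.37 CNY
7490.37 CNY × 0.165 = 1235.91105 SGD

1235.91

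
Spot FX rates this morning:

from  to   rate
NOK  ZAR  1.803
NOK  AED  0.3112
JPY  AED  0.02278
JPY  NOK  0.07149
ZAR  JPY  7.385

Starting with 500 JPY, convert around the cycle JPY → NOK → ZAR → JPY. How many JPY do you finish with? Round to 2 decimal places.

475.95

500 JPY × 0.07149 = 35.745 NOK
35.745 NOK × 1.803 = 64.448235 ZAR
64.448235 ZAR × 7.385 = 475.950215475 JPY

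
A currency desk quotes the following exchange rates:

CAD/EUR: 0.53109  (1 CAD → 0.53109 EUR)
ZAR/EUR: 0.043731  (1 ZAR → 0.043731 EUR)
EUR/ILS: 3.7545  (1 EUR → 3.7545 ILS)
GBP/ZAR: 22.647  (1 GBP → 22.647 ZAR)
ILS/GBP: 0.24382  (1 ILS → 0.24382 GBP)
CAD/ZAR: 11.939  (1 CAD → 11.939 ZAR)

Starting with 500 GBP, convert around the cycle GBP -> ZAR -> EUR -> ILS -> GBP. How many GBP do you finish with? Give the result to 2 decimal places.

453.31

500 GBP × 22.647 = 11323.5 ZAR
11323.5 ZAR × 0.043731 = 495.1879785 EUR
495.1879785 EUR × 3.7545 = 1859.18326527825 ILS
1859.18326527825 ILS × 0.24382 = 453.306063740142915 GBP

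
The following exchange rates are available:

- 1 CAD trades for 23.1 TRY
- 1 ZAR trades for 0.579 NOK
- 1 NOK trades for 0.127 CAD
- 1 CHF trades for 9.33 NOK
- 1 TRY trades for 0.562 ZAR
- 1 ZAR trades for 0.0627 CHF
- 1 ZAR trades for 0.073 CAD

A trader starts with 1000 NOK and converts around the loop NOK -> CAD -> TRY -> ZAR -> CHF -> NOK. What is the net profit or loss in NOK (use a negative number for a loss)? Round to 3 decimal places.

1000 NOK × 0.127 = 127 CAD
127 CAD × 23.1 = 2933.7 TRY
2933.7 TRY × 0.562 = 1648.7394 ZAR
1648.7394 ZAR × 0.0627 = 103.37596038 CHF
103.37596038 CHF × 9.33 = 964.4977103454 NOK
Net change: 964.4977103454 − 1000 = -35.5022896546 NOK

-35.502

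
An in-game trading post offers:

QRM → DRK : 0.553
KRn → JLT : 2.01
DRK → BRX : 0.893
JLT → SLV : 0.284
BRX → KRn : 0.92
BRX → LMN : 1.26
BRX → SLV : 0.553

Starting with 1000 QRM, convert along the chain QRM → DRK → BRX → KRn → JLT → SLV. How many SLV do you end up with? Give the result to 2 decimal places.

1000 QRM × 0.553 = 553 DRK
553 DRK × 0.893 = 493.829 BRX
493.829 BRX × 0.92 = 454.32268 KRn
454.32268 KRn × 2.01 = 913.1885868 JLT
913.1885868 JLT × 0.284 = 259.3455586512 SLV

259.35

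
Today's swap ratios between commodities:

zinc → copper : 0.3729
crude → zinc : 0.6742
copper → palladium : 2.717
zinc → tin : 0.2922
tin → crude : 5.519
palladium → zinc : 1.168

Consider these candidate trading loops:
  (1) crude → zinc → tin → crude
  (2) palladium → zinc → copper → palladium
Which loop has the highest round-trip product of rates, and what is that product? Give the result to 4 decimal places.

1.1834

(1) 0.6742 × 0.2922 × 5.519 = 1.08725
(2) 1.168 × 0.3729 × 2.717 = 1.18338
Highest is cycle (2) at 1.1834 (>1, arbitrage).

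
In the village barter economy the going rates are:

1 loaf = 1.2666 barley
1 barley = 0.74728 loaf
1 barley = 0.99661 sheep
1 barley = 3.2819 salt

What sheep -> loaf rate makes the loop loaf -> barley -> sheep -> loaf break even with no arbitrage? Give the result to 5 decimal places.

Known legs of the cycle: 1.2666 × 0.99661 = 1.262306226
For no arbitrage the full-cycle product must be 1, so the missing rate is 1 / 1.262306226 ≈ 0.7922008.

0.79220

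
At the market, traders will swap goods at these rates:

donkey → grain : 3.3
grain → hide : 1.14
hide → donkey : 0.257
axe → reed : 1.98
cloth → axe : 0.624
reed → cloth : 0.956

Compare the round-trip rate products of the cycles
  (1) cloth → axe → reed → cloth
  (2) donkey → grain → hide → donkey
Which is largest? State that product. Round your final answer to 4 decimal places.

1.1812

(1) 0.624 × 1.98 × 0.956 = 1.18116
(2) 3.3 × 1.14 × 0.257 = 0.96683
Highest is cycle (1) at 1.1812 (>1, arbitrage).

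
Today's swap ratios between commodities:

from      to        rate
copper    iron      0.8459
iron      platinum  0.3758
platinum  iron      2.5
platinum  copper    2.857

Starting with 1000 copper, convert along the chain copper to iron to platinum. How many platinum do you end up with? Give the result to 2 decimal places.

1000 copper × 0.8459 = 845.9 iron
845.9 iron × 0.3758 = 317.88922 platinum

317.89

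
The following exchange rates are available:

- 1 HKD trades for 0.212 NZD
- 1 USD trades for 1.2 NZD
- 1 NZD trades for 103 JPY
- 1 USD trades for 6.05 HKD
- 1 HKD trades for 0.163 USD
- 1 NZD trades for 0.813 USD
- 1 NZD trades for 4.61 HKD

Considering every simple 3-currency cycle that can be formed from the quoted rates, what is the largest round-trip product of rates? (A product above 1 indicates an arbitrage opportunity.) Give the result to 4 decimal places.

1.0428

NZD→USD→HKD→NZD: 0.813 × 6.05 × 0.212 = 1.04275
NZD→HKD→USD→NZD: 4.61 × 0.163 × 1.2 = 0.90172
Maximum is NZD→USD→HKD→NZD at 1.0428; arbitrage exists.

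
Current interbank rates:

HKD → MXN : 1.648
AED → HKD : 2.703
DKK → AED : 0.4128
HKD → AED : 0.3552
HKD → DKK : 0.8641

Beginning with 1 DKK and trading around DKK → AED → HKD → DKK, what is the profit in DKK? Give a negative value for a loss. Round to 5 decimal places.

-0.03584

1 DKK × 0.4128 = 0.4128 AED
0.4128 AED × 2.703 = 1.1157984 HKD
1.1157984 HKD × 0.8641 = 0.96416139744 DKK
Net change: 0.96416139744 − 1 = -0.03583860256 DKK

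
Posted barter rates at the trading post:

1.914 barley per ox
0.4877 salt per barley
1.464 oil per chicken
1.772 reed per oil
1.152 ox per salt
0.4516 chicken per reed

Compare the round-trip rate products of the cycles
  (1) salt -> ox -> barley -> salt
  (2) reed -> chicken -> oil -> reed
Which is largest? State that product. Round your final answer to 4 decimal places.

1.1715

(1) 1.152 × 1.914 × 0.4877 = 1.07534
(2) 0.4516 × 1.464 × 1.772 = 1.17154
Highest is cycle (2) at 1.1715 (>1, arbitrage).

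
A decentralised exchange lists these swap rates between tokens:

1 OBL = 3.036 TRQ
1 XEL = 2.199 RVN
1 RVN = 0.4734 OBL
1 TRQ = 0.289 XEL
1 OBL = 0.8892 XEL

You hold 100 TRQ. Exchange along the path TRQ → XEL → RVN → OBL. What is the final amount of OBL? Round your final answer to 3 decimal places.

100 TRQ × 0.289 = 28.9 XEL
28.9 XEL × 2.199 = 63.5511 RVN
63.5511 RVN × 0.4734 = 30.08509074 OBL

30.085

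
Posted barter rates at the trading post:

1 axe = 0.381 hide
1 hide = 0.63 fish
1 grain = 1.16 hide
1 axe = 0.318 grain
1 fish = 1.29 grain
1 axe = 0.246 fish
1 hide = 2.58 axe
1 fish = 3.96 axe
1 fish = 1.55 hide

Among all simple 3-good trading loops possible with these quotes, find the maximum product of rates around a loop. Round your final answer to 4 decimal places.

0.9838

fish→hide→axe→fish: 1.55 × 2.58 × 0.246 = 0.98375
grain→hide→axe→grain: 1.16 × 2.58 × 0.318 = 0.95171
fish→axe→hide→fish: 3.96 × 0.381 × 0.63 = 0.95052
fish→grain→hide→fish: 1.29 × 1.16 × 0.63 = 0.94273
Maximum is fish→hide→axe→fish at 0.9838; no arbitrage — every cycle loses value.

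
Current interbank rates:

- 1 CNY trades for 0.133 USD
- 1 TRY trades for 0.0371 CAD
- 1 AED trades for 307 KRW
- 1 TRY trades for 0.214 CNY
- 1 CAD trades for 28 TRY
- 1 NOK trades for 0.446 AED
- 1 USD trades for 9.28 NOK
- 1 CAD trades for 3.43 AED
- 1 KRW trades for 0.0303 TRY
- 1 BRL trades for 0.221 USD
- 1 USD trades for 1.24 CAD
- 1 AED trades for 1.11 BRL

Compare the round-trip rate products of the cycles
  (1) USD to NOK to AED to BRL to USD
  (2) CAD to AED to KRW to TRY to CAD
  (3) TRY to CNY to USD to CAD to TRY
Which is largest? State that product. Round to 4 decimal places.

1.1837

(1) 9.28 × 0.446 × 1.11 × 0.221 = 1.01531
(2) 3.43 × 307 × 0.0303 × 0.0371 = 1.18372
(3) 0.214 × 0.133 × 1.24 × 28 = 0.98820
Highest is cycle (2) at 1.1837 (>1, arbitrage).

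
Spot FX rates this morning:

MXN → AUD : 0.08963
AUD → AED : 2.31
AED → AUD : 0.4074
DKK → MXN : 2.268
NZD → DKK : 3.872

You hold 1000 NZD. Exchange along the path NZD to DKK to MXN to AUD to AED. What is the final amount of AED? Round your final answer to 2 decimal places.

1818.21

1000 NZD × 3.872 = 3872 DKK
3872 DKK × 2.268 = 8781.696 MXN
8781.696 MXN × 0.08963 = 787.10341248 AUD
787.10341248 AUD × 2.31 = 1818.2088828288 AED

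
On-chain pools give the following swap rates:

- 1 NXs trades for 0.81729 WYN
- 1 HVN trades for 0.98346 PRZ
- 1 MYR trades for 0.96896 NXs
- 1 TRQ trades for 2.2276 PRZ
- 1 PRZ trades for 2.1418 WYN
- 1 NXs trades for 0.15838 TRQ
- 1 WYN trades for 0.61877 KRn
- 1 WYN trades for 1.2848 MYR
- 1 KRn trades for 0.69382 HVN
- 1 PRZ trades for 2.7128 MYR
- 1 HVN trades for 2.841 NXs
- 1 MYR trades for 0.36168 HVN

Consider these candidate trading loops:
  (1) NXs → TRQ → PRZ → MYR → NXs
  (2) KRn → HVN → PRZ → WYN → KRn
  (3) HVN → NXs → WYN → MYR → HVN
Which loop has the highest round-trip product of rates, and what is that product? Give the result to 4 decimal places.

(1) 0.15838 × 2.2276 × 2.7128 × 0.96896 = 0.92739
(2) 0.69382 × 0.98346 × 2.1418 × 0.61877 = 0.90430
(3) 2.841 × 0.81729 × 1.2848 × 0.36168 = 1.07897
Highest is cycle (3) at 1.0790 (>1, arbitrage).

1.0790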